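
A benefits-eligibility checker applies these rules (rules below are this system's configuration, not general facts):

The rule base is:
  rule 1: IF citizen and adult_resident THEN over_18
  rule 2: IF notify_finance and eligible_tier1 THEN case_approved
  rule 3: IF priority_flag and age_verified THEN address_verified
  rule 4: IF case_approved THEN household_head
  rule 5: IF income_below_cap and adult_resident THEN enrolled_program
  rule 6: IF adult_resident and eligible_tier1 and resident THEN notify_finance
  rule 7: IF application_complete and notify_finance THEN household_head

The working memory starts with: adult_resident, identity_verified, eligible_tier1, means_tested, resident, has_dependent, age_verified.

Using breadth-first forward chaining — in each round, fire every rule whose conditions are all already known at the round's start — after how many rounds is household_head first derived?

3

Round 1: rule 6 [IF adult_resident and eligible_tier1 and resident THEN notify_finance]. Adds notify_finance.
Round 2: rule 2 [IF notify_finance and eligible_tier1 THEN case_approved]. Adds case_approved.
Round 3: rule 4 [IF case_approved THEN household_head]. Adds household_head.
household_head first appears in round 3.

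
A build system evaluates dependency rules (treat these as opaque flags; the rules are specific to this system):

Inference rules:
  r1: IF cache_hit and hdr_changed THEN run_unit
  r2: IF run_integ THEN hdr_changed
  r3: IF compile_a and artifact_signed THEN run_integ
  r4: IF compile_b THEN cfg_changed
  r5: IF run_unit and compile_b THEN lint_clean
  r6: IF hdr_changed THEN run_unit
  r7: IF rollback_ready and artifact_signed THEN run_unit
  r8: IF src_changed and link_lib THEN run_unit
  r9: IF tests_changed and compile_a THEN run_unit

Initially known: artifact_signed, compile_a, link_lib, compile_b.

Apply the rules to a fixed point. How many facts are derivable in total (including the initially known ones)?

9

Round 1 fires r3, r4, giving run_integ, cfg_changed.
Round 2 fires r2, giving hdr_changed.
Round 3 fires r6, giving run_unit.
Round 4 fires r5, giving lint_clean.
Closure: {artifact_signed, cfg_changed, compile_a, compile_b, hdr_changed, link_lib, lint_clean, run_integ, run_unit} — 9 facts.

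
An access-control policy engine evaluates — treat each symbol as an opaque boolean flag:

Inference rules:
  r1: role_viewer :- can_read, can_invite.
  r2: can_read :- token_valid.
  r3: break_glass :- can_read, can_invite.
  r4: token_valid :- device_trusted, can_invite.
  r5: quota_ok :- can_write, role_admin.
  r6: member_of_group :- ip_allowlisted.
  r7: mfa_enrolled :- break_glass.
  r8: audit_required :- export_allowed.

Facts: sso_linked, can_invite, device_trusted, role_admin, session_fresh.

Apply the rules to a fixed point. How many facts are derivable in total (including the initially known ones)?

10

Round 1: r4 [token_valid :- device_trusted, can_invite.]. New: token_valid.
Round 2: r2 [can_read :- token_valid.]. New: can_read.
Round 3: r1 [role_viewer :- can_read, can_invite.]; r3 [break_glass :- can_read, can_invite.]. New: role_viewer, break_glass.
Round 4: r7 [mfa_enrolled :- break_glass.]. New: mfa_enrolled.
Closure: {break_glass, can_invite, can_read, device_trusted, mfa_enrolled, role_admin, role_viewer, session_fresh, sso_linked, token_valid} — 10 facts.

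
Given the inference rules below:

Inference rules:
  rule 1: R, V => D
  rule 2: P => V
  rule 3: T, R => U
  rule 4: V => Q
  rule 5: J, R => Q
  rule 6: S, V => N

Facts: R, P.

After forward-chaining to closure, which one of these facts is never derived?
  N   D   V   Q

N

Round 1: rule 2 [P => V]. New: V.
Round 2: rule 1 [R, V => D]; rule 4 [V => Q]. New: D, Q.
Derived: Q (round 2), V (round 1), D (round 2). N never appears in any round.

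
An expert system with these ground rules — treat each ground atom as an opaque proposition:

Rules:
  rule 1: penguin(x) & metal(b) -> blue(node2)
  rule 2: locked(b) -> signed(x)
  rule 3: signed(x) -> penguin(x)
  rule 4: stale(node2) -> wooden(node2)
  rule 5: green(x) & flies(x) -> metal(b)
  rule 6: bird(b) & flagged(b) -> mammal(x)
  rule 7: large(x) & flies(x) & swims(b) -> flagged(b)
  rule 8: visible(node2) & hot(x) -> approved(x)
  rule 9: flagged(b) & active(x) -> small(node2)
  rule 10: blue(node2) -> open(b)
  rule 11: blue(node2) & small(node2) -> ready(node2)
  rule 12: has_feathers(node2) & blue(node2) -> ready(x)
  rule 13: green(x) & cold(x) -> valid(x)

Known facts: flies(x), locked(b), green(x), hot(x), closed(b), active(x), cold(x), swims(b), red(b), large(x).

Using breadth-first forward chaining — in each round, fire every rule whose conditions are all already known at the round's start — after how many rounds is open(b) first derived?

4

Round 1: rule 2 [locked(b) -> signed(x)]; rule 5 [green(x) & flies(x) -> metal(b)]; rule 7 [large(x) & flies(x) & swims(b) -> flagged(b)]; rule 13 [green(x) & cold(x) -> valid(x)]. New: signed(x), metal(b), flagged(b), valid(x).
Round 2: rule 3 [signed(x) -> penguin(x)]; rule 9 [flagged(b) & active(x) -> small(node2)]. New: penguin(x), small(node2).
Round 3: rule 1 [penguin(x) & metal(b) -> blue(node2)]. New: blue(node2).
Round 4: rule 10 [blue(node2) -> open(b)]; rule 11 [blue(node2) & small(node2) -> ready(node2)]. New: open(b), ready(node2).
open(b) first appears in round 4.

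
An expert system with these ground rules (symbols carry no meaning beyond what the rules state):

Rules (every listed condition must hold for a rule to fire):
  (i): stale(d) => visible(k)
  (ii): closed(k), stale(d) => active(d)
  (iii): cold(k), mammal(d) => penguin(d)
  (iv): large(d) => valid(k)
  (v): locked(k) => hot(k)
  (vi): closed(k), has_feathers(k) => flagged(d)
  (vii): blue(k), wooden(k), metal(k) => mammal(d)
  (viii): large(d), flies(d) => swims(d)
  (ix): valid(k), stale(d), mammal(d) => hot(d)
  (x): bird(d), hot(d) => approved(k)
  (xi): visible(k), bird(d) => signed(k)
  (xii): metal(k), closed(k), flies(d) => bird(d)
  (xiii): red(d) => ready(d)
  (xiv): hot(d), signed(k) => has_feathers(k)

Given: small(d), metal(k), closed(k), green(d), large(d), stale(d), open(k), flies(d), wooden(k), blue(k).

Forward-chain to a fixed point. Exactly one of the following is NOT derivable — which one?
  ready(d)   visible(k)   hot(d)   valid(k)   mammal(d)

[1] (i) [stale(d) => visible(k)]; (ii) [closed(k), stale(d) => active(d)]; (iv) [large(d) => valid(k)]; (vii) [blue(k), wooden(k), metal(k) => mammal(d)]; (viii) [large(d), flies(d) => swims(d)]; (xii) [metal(k), closed(k), flies(d) => bird(d)]. ⇒ new: visible(k), active(d), valid(k), mammal(d), swims(d), bird(d).
[2] (ix) [valid(k), stale(d), mammal(d) => hot(d)]; (xi) [visible(k), bird(d) => signed(k)]. ⇒ new: hot(d), signed(k).
[3] (x) [bird(d), hot(d) => approved(k)]; (xiv) [hot(d), signed(k) => has_feathers(k)]. ⇒ new: approved(k), has_feathers(k).
[4] (vi) [closed(k), has_feathers(k) => flagged(d)]. ⇒ new: flagged(d).
Derived: hot(d) (round 2), visible(k) (round 1), mammal(d) (round 1), valid(k) (round 1). ready(d) never appears in any round.

ready(d)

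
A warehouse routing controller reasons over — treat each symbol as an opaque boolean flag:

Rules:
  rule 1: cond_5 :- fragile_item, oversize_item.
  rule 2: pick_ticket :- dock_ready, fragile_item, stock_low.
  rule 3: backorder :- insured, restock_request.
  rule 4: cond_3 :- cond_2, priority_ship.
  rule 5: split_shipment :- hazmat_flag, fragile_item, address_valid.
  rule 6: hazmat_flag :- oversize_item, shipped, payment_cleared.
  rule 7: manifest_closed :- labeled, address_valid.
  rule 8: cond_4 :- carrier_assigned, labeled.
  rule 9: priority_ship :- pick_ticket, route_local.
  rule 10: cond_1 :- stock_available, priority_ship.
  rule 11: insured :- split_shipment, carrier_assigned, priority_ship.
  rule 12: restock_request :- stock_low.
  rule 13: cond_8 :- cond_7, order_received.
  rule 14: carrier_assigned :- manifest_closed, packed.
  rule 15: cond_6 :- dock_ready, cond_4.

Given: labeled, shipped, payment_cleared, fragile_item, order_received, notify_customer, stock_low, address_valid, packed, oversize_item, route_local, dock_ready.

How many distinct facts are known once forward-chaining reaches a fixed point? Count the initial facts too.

24

Round 1 fires rule 1, rule 2, rule 6, rule 7, rule 12, giving cond_5, pick_ticket, hazmat_flag, manifest_closed, restock_request.
Round 2 fires rule 5, rule 9, rule 14, giving split_shipment, priority_ship, carrier_assigned.
Round 3 fires rule 8, rule 11, giving cond_4, insured.
Round 4 fires rule 3, rule 15, giving backorder, cond_6.
Closure: {address_valid, backorder, carrier_assigned, cond_4, cond_5, cond_6, dock_ready, fragile_item, hazmat_flag, insured, labeled, manifest_closed, notify_customer, order_received, oversize_item, packed, payment_cleared, pick_ticket, priority_ship, restock_request, route_local, shipped, split_shipment, stock_low} — 24 facts.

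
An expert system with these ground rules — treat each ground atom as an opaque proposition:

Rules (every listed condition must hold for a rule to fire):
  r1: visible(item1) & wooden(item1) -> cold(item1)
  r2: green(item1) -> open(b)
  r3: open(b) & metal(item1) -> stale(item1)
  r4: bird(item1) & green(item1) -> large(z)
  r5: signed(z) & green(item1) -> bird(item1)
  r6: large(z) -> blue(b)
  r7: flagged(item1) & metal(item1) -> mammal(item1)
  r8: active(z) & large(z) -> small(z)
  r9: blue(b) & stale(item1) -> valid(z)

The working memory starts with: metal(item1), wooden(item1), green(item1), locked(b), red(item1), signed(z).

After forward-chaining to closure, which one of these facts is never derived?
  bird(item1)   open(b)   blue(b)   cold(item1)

Round 1: r2 [green(item1) -> open(b)]; r5 [signed(z) & green(item1) -> bird(item1)]. Adds open(b), bird(item1).
Round 2: r3 [open(b) & metal(item1) -> stale(item1)]; r4 [bird(item1) & green(item1) -> large(z)]. Adds stale(item1), large(z).
Round 3: r6 [large(z) -> blue(b)]. Adds blue(b).
Round 4: r9 [blue(b) & stale(item1) -> valid(z)]. Adds valid(z).
Derived: blue(b) (round 3), open(b) (round 1), bird(item1) (round 1). cold(item1) never appears in any round.

cold(item1)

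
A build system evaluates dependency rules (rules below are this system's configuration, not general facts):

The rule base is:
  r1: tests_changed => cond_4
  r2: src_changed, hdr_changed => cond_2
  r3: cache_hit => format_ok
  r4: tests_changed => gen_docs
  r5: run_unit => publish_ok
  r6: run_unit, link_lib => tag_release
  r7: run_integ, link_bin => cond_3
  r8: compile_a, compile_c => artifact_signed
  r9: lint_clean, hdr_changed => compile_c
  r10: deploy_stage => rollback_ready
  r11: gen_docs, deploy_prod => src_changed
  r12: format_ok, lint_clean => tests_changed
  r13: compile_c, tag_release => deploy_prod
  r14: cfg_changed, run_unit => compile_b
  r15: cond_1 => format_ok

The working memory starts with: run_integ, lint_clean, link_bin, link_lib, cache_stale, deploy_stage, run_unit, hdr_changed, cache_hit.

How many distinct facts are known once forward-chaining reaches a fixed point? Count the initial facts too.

Round 1: r3 [cache_hit => format_ok]; r5 [run_unit => publish_ok]; r6 [run_unit, link_lib => tag_release]; r7 [run_integ, link_bin => cond_3]; r9 [lint_clean, hdr_changed => compile_c]; r10 [deploy_stage => rollback_ready]. New: format_ok, publish_ok, tag_release, cond_3, compile_c, rollback_ready.
Round 2: r12 [format_ok, lint_clean => tests_changed]; r13 [compile_c, tag_release => deploy_prod]. New: tests_changed, deploy_prod.
Round 3: r1 [tests_changed => cond_4]; r4 [tests_changed => gen_docs]. New: cond_4, gen_docs.
Round 4: r11 [gen_docs, deploy_prod => src_changed]. New: src_changed.
Round 5: r2 [src_changed, hdr_changed => cond_2]. New: cond_2.
Closure: {cache_hit, cache_stale, compile_c, cond_2, cond_3, cond_4, deploy_prod, deploy_stage, format_ok, gen_docs, hdr_changed, link_bin, link_lib, lint_clean, publish_ok, rollback_ready, run_integ, run_unit, src_changed, tag_release, tests_changed} — 21 facts.

21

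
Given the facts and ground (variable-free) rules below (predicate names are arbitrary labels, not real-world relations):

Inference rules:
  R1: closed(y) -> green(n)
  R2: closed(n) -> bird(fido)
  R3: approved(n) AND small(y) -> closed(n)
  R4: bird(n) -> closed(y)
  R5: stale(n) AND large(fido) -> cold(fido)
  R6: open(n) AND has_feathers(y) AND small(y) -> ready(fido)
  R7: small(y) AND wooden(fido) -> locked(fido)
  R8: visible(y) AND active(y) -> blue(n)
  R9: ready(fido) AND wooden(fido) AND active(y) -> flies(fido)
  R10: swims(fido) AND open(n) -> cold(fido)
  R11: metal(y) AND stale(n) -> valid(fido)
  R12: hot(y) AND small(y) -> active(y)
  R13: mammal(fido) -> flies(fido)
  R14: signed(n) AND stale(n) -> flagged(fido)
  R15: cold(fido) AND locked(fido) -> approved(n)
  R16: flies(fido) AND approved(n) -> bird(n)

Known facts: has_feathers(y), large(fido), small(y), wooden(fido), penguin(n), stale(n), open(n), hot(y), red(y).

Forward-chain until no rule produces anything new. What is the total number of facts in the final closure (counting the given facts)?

Round 1: R5 [stale(n) AND large(fido) -> cold(fido)]; R6 [open(n) AND has_feathers(y) AND small(y) -> ready(fido)]; R7 [small(y) AND wooden(fido) -> locked(fido)]; R12 [hot(y) AND small(y) -> active(y)]. New: cold(fido), ready(fido), locked(fido), active(y).
Round 2: R9 [ready(fido) AND wooden(fido) AND active(y) -> flies(fido)]; R15 [cold(fido) AND locked(fido) -> approved(n)]. New: flies(fido), approved(n).
Round 3: R3 [approved(n) AND small(y) -> closed(n)]; R16 [flies(fido) AND approved(n) -> bird(n)]. New: closed(n), bird(n).
Round 4: R2 [closed(n) -> bird(fido)]; R4 [bird(n) -> closed(y)]. New: bird(fido), closed(y).
Round 5: R1 [closed(y) -> green(n)]. New: green(n).
Closure: {active(y), approved(n), bird(fido), bird(n), closed(n), closed(y), cold(fido), flies(fido), green(n), has_feathers(y), hot(y), large(fido), locked(fido), open(n), penguin(n), ready(fido), red(y), small(y), stale(n), wooden(fido)} — 20 facts.

20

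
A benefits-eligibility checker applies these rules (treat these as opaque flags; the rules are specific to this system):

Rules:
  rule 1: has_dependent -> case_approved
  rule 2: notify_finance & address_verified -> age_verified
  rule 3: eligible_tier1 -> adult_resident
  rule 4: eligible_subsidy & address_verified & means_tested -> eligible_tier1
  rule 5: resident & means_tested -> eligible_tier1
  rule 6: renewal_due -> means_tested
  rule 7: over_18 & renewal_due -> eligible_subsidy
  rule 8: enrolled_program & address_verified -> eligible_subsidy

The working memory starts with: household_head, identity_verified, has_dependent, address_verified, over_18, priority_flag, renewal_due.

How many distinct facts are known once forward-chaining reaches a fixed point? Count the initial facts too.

12

Round 1: rule 1 [has_dependent -> case_approved]; rule 6 [renewal_due -> means_tested]; rule 7 [over_18 & renewal_due -> eligible_subsidy]. New: case_approved, means_tested, eligible_subsidy.
Round 2: rule 4 [eligible_subsidy & address_verified & means_tested -> eligible_tier1]. New: eligible_tier1.
Round 3: rule 3 [eligible_tier1 -> adult_resident]. New: adult_resident.
Closure: {address_verified, adult_resident, case_approved, eligible_subsidy, eligible_tier1, has_dependent, household_head, identity_verified, means_tested, over_18, priority_flag, renewal_due} — 12 facts.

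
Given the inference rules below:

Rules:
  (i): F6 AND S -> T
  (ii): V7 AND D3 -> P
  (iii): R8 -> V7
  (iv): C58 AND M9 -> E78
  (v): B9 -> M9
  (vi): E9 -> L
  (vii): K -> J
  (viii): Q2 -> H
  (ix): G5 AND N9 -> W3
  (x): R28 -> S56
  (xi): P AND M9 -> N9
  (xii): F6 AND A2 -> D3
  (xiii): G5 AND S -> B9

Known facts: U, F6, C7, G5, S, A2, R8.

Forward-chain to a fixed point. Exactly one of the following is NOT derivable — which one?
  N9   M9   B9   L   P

Round 1 fires (i), (iii), (xii), (xiii), giving T, V7, D3, B9.
Round 2 fires (ii), (v), giving P, M9.
Round 3 fires (xi), giving N9.
Round 4 fires (ix), giving W3.
Derived: M9 (round 2), N9 (round 3), B9 (round 1), P (round 2). L never appears in any round.

L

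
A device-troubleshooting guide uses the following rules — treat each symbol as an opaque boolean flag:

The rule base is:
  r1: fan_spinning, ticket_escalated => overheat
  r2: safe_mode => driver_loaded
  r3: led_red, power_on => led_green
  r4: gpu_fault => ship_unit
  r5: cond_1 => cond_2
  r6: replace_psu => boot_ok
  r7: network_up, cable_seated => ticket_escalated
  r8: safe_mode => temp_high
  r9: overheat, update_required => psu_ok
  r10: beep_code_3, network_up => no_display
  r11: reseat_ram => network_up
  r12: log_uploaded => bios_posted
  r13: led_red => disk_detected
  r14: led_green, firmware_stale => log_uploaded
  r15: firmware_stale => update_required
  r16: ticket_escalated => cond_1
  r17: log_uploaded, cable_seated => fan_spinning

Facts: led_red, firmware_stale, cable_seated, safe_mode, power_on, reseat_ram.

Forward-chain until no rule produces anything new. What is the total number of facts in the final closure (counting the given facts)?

20

Round 1 — r2, r3, r8, r11, r13, r15, derive driver_loaded, led_green, temp_high, network_up, disk_detected, update_required.
Round 2 — r7, r14, derive ticket_escalated, log_uploaded.
Round 3 — r12, r16, r17, derive bios_posted, cond_1, fan_spinning.
Round 4 — r1, r5, derive overheat, cond_2.
Round 5 — r9, derive psu_ok.
Closure: {bios_posted, cable_seated, cond_1, cond_2, disk_detected, driver_loaded, fan_spinning, firmware_stale, led_green, led_red, log_uploaded, network_up, overheat, power_on, psu_ok, reseat_ram, safe_mode, temp_high, ticket_escalated, update_required} — 20 facts.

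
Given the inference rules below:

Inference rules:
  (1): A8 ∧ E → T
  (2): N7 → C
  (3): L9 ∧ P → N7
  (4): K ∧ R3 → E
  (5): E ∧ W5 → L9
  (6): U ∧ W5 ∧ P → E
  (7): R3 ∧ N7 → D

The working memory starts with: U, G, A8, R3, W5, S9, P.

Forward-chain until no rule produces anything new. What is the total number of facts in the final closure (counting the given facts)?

Round 1 fires (6), giving E.
Round 2 fires (1), (5), giving T, L9.
Round 3 fires (3), giving N7.
Round 4 fires (2), (7), giving C, D.
Closure: {A8, C, D, E, G, L9, N7, P, R3, S9, T, U, W5} — 13 facts.

13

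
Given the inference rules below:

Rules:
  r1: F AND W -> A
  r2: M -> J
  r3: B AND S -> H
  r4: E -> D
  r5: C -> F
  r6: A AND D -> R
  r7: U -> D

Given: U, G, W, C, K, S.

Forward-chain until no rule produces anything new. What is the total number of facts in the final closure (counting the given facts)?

Round 1: r5 [C -> F]; r7 [U -> D]. Adds F, D.
Round 2: r1 [F AND W -> A]. Adds A.
Round 3: r6 [A AND D -> R]. Adds R.
Closure: {A, C, D, F, G, K, R, S, U, W} — 10 facts.

10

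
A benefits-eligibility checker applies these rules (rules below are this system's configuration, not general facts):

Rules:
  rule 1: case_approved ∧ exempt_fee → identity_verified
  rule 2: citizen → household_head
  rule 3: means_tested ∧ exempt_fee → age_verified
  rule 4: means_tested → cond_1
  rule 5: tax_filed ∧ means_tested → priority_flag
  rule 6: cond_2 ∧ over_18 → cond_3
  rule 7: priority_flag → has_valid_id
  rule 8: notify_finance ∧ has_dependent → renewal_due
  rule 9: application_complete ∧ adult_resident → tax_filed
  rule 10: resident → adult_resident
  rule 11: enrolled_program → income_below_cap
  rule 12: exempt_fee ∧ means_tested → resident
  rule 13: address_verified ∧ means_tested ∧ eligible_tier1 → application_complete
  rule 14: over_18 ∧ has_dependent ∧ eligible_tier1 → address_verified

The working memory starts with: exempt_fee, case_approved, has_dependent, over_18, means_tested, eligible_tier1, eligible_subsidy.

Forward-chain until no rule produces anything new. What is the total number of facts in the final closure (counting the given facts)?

17

Round 1: rule 1 [case_approved ∧ exempt_fee → identity_verified]; rule 3 [means_tested ∧ exempt_fee → age_verified]; rule 4 [means_tested → cond_1]; rule 12 [exempt_fee ∧ means_tested → resident]; rule 14 [over_18 ∧ has_dependent ∧ eligible_tier1 → address_verified]. Adds identity_verified, age_verified, cond_1, resident, address_verified.
Round 2: rule 10 [resident → adult_resident]; rule 13 [address_verified ∧ means_tested ∧ eligible_tier1 → application_complete]. Adds adult_resident, application_complete.
Round 3: rule 9 [application_complete ∧ adult_resident → tax_filed]. Adds tax_filed.
Round 4: rule 5 [tax_filed ∧ means_tested → priority_flag]. Adds priority_flag.
Round 5: rule 7 [priority_flag → has_valid_id]. Adds has_valid_id.
Closure: {address_verified, adult_resident, age_verified, application_complete, case_approved, cond_1, eligible_subsidy, eligible_tier1, exempt_fee, has_dependent, has_valid_id, identity_verified, means_tested, over_18, priority_flag, resident, tax_filed} — 17 facts.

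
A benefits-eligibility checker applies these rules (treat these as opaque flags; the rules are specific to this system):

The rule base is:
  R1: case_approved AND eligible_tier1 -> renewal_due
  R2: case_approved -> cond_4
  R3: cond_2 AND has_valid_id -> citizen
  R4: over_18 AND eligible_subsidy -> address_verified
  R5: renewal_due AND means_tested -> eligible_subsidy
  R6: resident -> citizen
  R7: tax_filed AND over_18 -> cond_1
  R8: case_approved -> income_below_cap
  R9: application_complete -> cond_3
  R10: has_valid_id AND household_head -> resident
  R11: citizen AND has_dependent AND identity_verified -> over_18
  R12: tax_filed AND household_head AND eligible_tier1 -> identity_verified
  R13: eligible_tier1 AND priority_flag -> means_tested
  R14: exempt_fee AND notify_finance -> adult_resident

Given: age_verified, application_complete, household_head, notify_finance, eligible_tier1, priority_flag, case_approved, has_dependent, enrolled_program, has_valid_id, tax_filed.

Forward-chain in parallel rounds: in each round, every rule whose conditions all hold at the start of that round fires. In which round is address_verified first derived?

4

Round 1: R1 [case_approved AND eligible_tier1 -> renewal_due]; R2 [case_approved -> cond_4]; R8 [case_approved -> income_below_cap]; R9 [application_complete -> cond_3]; R10 [has_valid_id AND household_head -> resident]; R12 [tax_filed AND household_head AND eligible_tier1 -> identity_verified]; R13 [eligible_tier1 AND priority_flag -> means_tested]. New: renewal_due, cond_4, income_below_cap, cond_3, resident, identity_verified, means_tested.
Round 2: R5 [renewal_due AND means_tested -> eligible_subsidy]; R6 [resident -> citizen]. New: eligible_subsidy, citizen.
Round 3: R11 [citizen AND has_dependent AND identity_verified -> over_18]. New: over_18.
Round 4: R4 [over_18 AND eligible_subsidy -> address_verified]; R7 [tax_filed AND over_18 -> cond_1]. New: address_verified, cond_1.
address_verified first appears in round 4.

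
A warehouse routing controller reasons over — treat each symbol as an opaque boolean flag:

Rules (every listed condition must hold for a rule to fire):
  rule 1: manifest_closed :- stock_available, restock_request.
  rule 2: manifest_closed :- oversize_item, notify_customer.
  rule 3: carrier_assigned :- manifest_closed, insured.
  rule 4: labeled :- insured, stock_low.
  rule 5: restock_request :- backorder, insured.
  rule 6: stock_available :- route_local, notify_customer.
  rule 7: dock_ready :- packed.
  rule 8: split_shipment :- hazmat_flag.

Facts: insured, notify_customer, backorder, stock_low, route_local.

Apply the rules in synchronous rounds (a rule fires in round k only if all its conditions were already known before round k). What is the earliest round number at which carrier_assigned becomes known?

3

Round 1 fires rule 4, rule 5, rule 6, giving labeled, restock_request, stock_available.
Round 2 fires rule 1, giving manifest_closed.
Round 3 fires rule 3, giving carrier_assigned.
carrier_assigned first appears in round 3.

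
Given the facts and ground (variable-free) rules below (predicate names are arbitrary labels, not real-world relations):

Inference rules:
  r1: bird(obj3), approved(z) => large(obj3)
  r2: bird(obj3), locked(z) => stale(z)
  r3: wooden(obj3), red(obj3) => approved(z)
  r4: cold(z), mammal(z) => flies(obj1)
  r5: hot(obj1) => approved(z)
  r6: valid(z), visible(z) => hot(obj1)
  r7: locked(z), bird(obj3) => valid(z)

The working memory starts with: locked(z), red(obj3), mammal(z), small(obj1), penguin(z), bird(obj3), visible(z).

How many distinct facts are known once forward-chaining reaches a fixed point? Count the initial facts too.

12

Round 1 fires r2, r7, giving stale(z), valid(z).
Round 2 fires r6, giving hot(obj1).
Round 3 fires r5, giving approved(z).
Round 4 fires r1, giving large(obj3).
Closure: {approved(z), bird(obj3), hot(obj1), large(obj3), locked(z), mammal(z), penguin(z), red(obj3), small(obj1), stale(z), valid(z), visible(z)} — 12 facts.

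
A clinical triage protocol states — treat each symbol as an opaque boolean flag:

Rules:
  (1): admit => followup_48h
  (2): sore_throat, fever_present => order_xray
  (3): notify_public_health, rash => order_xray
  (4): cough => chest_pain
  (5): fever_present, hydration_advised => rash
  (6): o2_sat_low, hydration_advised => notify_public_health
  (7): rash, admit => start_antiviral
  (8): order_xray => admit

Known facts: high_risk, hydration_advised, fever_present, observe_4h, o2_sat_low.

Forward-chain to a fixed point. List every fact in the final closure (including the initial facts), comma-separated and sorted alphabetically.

admit, fever_present, followup_48h, high_risk, hydration_advised, notify_public_health, o2_sat_low, observe_4h, order_xray, rash, start_antiviral

[1] (5) [fever_present, hydration_advised => rash]; (6) [o2_sat_low, hydration_advised => notify_public_health]. ⇒ new: rash, notify_public_health.
[2] (3) [notify_public_health, rash => order_xray]. ⇒ new: order_xray.
[3] (8) [order_xray => admit]. ⇒ new: admit.
[4] (1) [admit => followup_48h]; (7) [rash, admit => start_antiviral]. ⇒ new: followup_48h, start_antiviral.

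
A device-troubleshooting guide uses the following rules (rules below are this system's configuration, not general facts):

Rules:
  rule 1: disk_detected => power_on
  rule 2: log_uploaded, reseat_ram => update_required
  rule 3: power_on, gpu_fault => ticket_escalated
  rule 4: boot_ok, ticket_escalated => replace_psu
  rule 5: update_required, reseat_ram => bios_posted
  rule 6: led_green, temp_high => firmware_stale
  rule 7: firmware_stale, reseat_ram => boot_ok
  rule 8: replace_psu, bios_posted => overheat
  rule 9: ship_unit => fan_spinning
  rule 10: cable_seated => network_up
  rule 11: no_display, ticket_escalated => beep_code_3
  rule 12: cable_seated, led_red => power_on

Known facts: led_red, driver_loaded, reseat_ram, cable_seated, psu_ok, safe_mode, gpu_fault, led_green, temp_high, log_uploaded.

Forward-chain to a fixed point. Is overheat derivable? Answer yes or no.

yes

[1] rule 2 [log_uploaded, reseat_ram => update_required]; rule 6 [led_green, temp_high => firmware_stale]; rule 10 [cable_seated => network_up]; rule 12 [cable_seated, led_red => power_on]. ⇒ new: update_required, firmware_stale, network_up, power_on.
[2] rule 3 [power_on, gpu_fault => ticket_escalated]; rule 5 [update_required, reseat_ram => bios_posted]; rule 7 [firmware_stale, reseat_ram => boot_ok]. ⇒ new: ticket_escalated, bios_posted, boot_ok.
[3] rule 4 [boot_ok, ticket_escalated => replace_psu]. ⇒ new: replace_psu.
[4] rule 8 [replace_psu, bios_posted => overheat]. ⇒ new: overheat.
overheat appears in round 4, so it is derivable.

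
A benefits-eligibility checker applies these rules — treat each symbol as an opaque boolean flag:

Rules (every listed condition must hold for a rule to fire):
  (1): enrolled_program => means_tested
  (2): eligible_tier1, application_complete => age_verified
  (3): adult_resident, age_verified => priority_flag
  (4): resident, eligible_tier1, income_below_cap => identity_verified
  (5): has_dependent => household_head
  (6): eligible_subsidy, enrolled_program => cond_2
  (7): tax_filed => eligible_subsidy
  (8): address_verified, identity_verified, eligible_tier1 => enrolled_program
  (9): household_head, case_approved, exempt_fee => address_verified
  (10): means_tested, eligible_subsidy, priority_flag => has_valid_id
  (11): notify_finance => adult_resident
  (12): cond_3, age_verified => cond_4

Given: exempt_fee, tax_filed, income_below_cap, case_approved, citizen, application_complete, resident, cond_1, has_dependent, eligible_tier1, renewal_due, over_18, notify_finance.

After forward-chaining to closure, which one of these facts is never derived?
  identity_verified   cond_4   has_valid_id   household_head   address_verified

cond_4

Round 1: (2) [eligible_tier1, application_complete => age_verified]; (4) [resident, eligible_tier1, income_below_cap => identity_verified]; (5) [has_dependent => household_head]; (7) [tax_filed => eligible_subsidy]; (11) [notify_finance => adult_resident]. Adds age_verified, identity_verified, household_head, eligible_subsidy, adult_resident.
Round 2: (3) [adult_resident, age_verified => priority_flag]; (9) [household_head, case_approved, exempt_fee => address_verified]. Adds priority_flag, address_verified.
Round 3: (8) [address_verified, identity_verified, eligible_tier1 => enrolled_program]. Adds enrolled_program.
Round 4: (1) [enrolled_program => means_tested]; (6) [eligible_subsidy, enrolled_program => cond_2]. Adds means_tested, cond_2.
Round 5: (10) [means_tested, eligible_subsidy, priority_flag => has_valid_id]. Adds has_valid_id.
Derived: household_head (round 1), address_verified (round 2), identity_verified (round 1), has_valid_id (round 5). cond_4 never appears in any round.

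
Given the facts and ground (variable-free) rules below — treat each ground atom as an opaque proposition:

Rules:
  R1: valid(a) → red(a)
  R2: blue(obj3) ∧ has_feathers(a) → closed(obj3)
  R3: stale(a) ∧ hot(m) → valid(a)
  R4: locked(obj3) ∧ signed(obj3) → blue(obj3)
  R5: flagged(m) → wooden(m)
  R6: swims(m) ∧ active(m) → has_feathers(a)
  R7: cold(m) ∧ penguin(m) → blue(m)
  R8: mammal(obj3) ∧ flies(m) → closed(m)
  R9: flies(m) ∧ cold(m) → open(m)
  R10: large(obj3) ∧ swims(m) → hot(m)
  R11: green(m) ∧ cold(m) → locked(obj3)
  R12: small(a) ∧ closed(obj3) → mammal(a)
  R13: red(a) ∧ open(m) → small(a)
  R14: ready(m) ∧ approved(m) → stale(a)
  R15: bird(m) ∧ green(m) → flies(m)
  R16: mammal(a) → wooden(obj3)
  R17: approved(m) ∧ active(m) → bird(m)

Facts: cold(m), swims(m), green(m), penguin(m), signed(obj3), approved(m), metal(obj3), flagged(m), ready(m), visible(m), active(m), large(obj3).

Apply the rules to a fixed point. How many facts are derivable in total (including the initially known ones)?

28

Round 1 — R5, R6, R7, R10, R11, R14, R17, derive wooden(m), has_feathers(a), blue(m), hot(m), locked(obj3), stale(a), bird(m).
Round 2 — R3, R4, R15, derive valid(a), blue(obj3), flies(m).
Round 3 — R1, R2, R9, derive red(a), closed(obj3), open(m).
Round 4 — R13, derive small(a).
Round 5 — R12, derive mammal(a).
Round 6 — R16, derive wooden(obj3).
Closure: {active(m), approved(m), bird(m), blue(m), blue(obj3), closed(obj3), cold(m), flagged(m), flies(m), green(m), has_feathers(a), hot(m), large(obj3), locked(obj3), mammal(a), metal(obj3), open(m), penguin(m), ready(m), red(a), signed(obj3), small(a), stale(a), swims(m), valid(a), visible(m), wooden(m), wooden(obj3)} — 28 facts.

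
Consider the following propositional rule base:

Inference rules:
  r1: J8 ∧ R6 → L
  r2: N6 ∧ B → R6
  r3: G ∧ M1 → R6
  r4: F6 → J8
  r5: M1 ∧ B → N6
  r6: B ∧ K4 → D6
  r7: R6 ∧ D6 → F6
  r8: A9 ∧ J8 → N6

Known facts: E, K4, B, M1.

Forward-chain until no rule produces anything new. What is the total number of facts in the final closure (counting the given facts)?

10

Round 1: r5 [M1 ∧ B → N6]; r6 [B ∧ K4 → D6]. New: N6, D6.
Round 2: r2 [N6 ∧ B → R6]. New: R6.
Round 3: r7 [R6 ∧ D6 → F6]. New: F6.
Round 4: r4 [F6 → J8]. New: J8.
Round 5: r1 [J8 ∧ R6 → L]. New: L.
Closure: {B, D6, E, F6, J8, K4, L, M1, N6, R6} — 10 facts.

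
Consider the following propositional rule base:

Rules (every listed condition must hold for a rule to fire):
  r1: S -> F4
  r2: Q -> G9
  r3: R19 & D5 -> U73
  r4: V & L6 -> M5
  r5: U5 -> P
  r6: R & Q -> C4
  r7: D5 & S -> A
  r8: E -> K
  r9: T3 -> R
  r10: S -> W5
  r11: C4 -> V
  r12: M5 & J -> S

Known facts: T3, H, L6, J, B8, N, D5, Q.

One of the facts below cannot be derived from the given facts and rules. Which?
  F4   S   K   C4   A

K

Round 1: r2 [Q -> G9]; r9 [T3 -> R]. Adds G9, R.
Round 2: r6 [R & Q -> C4]. Adds C4.
Round 3: r11 [C4 -> V]. Adds V.
Round 4: r4 [V & L6 -> M5]. Adds M5.
Round 5: r12 [M5 & J -> S]. Adds S.
Round 6: r1 [S -> F4]; r7 [D5 & S -> A]; r10 [S -> W5]. Adds F4, A, W5.
Derived: S (round 5), F4 (round 6), A (round 6), C4 (round 2). K never appears in any round.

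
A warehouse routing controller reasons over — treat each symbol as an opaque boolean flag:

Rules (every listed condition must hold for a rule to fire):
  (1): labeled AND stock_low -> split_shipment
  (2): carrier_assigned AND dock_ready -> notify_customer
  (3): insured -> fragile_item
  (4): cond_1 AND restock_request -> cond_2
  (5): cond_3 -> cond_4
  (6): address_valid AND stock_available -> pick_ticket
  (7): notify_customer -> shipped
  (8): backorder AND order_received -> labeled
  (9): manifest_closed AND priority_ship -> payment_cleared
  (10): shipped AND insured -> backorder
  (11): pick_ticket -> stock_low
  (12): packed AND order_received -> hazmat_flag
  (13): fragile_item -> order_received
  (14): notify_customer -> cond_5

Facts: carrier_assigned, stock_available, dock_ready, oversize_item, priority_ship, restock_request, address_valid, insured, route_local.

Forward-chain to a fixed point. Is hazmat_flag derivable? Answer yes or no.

no

Round 1: (2) [carrier_assigned AND dock_ready -> notify_customer]; (3) [insured -> fragile_item]; (6) [address_valid AND stock_available -> pick_ticket]. New: notify_customer, fragile_item, pick_ticket.
Round 2: (7) [notify_customer -> shipped]; (11) [pick_ticket -> stock_low]; (13) [fragile_item -> order_received]; (14) [notify_customer -> cond_5]. New: shipped, stock_low, order_received, cond_5.
Round 3: (10) [shipped AND insured -> backorder]. New: backorder.
Round 4: (8) [backorder AND order_received -> labeled]. New: labeled.
Round 5: (1) [labeled AND stock_low -> split_shipment]. New: split_shipment.
Fixed point reached. hazmat_flag is concluded only by (12); (12) needs packed (never derived).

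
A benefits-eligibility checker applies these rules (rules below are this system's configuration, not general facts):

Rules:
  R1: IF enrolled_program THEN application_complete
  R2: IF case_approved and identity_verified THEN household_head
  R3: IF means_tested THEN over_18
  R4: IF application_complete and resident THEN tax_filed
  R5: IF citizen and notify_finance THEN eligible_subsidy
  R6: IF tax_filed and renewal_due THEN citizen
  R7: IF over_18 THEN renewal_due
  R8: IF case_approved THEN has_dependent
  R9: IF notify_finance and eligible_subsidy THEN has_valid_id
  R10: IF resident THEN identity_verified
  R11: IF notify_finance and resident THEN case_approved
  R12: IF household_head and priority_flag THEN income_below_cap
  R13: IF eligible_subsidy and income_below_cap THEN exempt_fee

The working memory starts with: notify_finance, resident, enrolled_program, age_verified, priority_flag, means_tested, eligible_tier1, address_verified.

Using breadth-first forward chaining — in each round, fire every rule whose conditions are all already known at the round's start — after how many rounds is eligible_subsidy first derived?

Round 1: R1 [IF enrolled_program THEN application_complete]; R3 [IF means_tested THEN over_18]; R10 [IF resident THEN identity_verified]; R11 [IF notify_finance and resident THEN case_approved]. Adds application_complete, over_18, identity_verified, case_approved.
Round 2: R2 [IF case_approved and identity_verified THEN household_head]; R4 [IF application_complete and resident THEN tax_filed]; R7 [IF over_18 THEN renewal_due]; R8 [IF case_approved THEN has_dependent]. Adds household_head, tax_filed, renewal_due, has_dependent.
Round 3: R6 [IF tax_filed and renewal_due THEN citizen]; R12 [IF household_head and priority_flag THEN income_below_cap]. Adds citizen, income_below_cap.
Round 4: R5 [IF citizen and notify_finance THEN eligible_subsidy]. Adds eligible_subsidy.
eligible_subsidy first appears in round 4.

4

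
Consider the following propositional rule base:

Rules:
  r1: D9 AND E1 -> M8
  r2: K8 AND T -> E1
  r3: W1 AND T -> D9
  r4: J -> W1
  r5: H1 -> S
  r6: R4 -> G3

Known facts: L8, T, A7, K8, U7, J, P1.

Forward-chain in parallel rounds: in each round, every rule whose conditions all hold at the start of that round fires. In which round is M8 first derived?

3

Round 1: r2 [K8 AND T -> E1]; r4 [J -> W1]. Adds E1, W1.
Round 2: r3 [W1 AND T -> D9]. Adds D9.
Round 3: r1 [D9 AND E1 -> M8]. Adds M8.
M8 first appears in round 3.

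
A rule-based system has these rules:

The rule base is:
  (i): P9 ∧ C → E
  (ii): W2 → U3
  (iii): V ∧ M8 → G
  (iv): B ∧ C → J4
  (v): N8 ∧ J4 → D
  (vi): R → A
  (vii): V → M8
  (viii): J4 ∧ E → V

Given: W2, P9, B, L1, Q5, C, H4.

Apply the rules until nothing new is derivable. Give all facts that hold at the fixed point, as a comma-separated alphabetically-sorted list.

Round 1 — (i), (ii), (iv), derive E, U3, J4.
Round 2 — (viii), derive V.
Round 3 — (vii), derive M8.
Round 4 — (iii), derive G.

B, C, E, G, H4, J4, L1, M8, P9, Q5, U3, V, W2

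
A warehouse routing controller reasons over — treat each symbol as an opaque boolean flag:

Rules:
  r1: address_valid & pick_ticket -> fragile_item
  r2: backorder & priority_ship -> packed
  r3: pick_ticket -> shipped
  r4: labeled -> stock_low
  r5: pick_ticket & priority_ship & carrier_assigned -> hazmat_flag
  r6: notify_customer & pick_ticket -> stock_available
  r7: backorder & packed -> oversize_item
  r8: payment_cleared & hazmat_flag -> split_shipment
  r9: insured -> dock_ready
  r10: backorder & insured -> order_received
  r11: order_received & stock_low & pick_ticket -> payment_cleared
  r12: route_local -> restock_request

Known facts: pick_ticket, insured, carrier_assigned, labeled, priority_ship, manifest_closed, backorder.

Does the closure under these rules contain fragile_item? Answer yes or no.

Round 1 fires r2, r3, r4, r5, r9, r10, giving packed, shipped, stock_low, hazmat_flag, dock_ready, order_received.
Round 2 fires r7, r11, giving oversize_item, payment_cleared.
Round 3 fires r8, giving split_shipment.
Fixed point reached. fragile_item is concluded only by r1; r1 needs address_valid (never derived).

no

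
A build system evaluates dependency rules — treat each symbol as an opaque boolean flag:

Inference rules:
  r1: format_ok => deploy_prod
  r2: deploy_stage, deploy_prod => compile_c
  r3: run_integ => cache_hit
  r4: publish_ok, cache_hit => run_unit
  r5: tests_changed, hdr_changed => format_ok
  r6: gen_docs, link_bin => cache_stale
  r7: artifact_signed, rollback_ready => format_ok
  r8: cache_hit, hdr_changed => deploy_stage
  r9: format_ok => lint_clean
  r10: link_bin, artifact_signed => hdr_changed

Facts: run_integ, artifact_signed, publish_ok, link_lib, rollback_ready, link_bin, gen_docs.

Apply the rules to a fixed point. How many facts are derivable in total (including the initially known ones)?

16

Round 1 fires r3, r6, r7, r10, giving cache_hit, cache_stale, format_ok, hdr_changed.
Round 2 fires r1, r4, r8, r9, giving deploy_prod, run_unit, deploy_stage, lint_clean.
Round 3 fires r2, giving compile_c.
Closure: {artifact_signed, cache_hit, cache_stale, compile_c, deploy_prod, deploy_stage, format_ok, gen_docs, hdr_changed, link_bin, link_lib, lint_clean, publish_ok, rollback_ready, run_integ, run_unit} — 16 facts.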